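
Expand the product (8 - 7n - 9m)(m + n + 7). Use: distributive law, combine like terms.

-55m - 41n + 56 - 16mn - 7n^2 - 9m^2

(8 - 7n - 9m)(m + n + 7)
= 8m + 8n + 56 - 7mn - 7n^2 - 49n - 9m^2 - 9mn - 63m    [distributive law]
= -55m - 41n + 56 - 16mn - 7n^2 - 9m^2    [combine like terms]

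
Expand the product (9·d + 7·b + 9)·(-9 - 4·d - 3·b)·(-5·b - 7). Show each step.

970·b·d + 819·d + 180·b·d² + 252·d² + 275·b²·d + 597·b² + 1035·b + 105·b³ + 567

(9·d + 7·b + 9)·(-9 - 4·d - 3·b)·(-5·b - 7)
= (-81·d - 36·d² - 27·b·d - 63·b - 28·b·d - 21·b² - 81 - 36·d - 27·b)·(-5·b - 7)    [distributive law]
= (-117·d - 36·d² - 55·b·d - 90·b - 21·b² - 81)·(-5·b - 7)    [combine like terms]
= 585·b·d + 819·d + 180·b·d² + 252·d² + 275·b²·d + 385·b·d + 450·b² + 630·b + 105·b³ + 147·b² + 405·b + 567    [distributive law]
= 970·b·d + 819·d + 180·b·d² + 252·d² + 275·b²·d + 597·b² + 1035·b + 105·b³ + 567    [combine like terms]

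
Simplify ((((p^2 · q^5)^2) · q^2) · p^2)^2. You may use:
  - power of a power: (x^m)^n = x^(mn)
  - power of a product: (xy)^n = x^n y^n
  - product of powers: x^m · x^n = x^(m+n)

((((p^2 · q^5)^2) · q^2) · p^2)^2
= ((((p^2 · q^5)^2) · q^2)^2) · ((p^2)^2)    [power of a product]
= ((((p^2 · q^5)^2)^2) · ((q^2)^2)) · ((p^2)^2)    [power of a product]
= (((p^2 · q^5)^4) · ((q^2)^2)) · ((p^2)^2)    [power of a power]
= ((((p^2)^4) · ((q^5)^4)) · ((q^2)^2)) · ((p^2)^2)    [power of a product]
= ((p^8 · ((q^5)^4)) · ((q^2)^2)) · ((p^2)^2)    [power of a power]
= ((p^8 · q^20) · ((q^2)^2)) · ((p^2)^2)    [power of a power]
= ((p^8 · q^20) · q^4) · ((p^2)^2)    [power of a power]
= ((p^8 · q^20) · q^4) · p^4    [power of a power]
= p^12q^24    [product of powers]

p^12q^24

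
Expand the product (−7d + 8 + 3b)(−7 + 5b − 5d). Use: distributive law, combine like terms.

9d − 50bd + 35d^2 − 56 + 19b + 15b^2

(−7d + 8 + 3b)(−7 + 5b − 5d)
= 49d − 35bd + 35d^2 − 56 + 40b − 40d − 21b + 15b^2 − 15bd    [distributive law]
= 9d − 50bd + 35d^2 − 56 + 19b + 15b^2    [combine like terms]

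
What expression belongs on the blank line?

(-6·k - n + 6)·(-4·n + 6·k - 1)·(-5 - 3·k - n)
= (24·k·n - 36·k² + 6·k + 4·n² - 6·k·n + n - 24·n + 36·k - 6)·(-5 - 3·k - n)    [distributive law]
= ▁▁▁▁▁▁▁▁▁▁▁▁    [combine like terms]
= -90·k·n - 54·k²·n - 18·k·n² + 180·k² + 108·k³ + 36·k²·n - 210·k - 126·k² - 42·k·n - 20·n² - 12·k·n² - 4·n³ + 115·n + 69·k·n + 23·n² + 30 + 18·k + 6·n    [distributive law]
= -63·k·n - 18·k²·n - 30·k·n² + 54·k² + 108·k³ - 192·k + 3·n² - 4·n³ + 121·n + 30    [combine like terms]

By combine like terms:

(18·k·n - 36·k² + 42·k + 4·n² - 23·n - 6)·(-5 - 3·k - n)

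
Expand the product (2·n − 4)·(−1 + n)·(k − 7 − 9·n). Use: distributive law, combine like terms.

−6·k·n + 6·n + 40·n^2 + 2·k·n^2 − 18·n^3 + 4·k − 28

(2·n − 4)·(−1 + n)·(k − 7 − 9·n)
= (−2·n + 2·n^2 + 4 − 4·n)·(k − 7 − 9·n)    [distributive law]
= (−6·n + 2·n^2 + 4)·(k − 7 − 9·n)    [combine like terms]
= −6·k·n + 42·n + 54·n^2 + 2·k·n^2 − 14·n^2 − 18·n^3 + 4·k − 28 − 36·n    [distributive law]
= −6·k·n + 6·n + 40·n^2 + 2·k·n^2 − 18·n^3 + 4·k − 28    [combine like terms]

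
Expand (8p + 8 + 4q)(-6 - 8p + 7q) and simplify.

-112p - 64p^2 + 24pq - 48 + 32q + 28q^2

(8p + 8 + 4q)(-6 - 8p + 7q)
= -48p - 64p^2 + 56pq - 48 - 64p + 56q - 24q - 32pq + 28q^2    [distributive law]
= -112p - 64p^2 + 24pq - 48 + 32q + 28q^2    [combine like terms]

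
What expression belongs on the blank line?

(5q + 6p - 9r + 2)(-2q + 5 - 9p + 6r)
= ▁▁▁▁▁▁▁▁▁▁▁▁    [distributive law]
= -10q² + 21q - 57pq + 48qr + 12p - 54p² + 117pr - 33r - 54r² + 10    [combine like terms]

After distributive law, the bracketed line is:

-10q² + 25q - 45pq + 30qr - 12pq + 30p - 54p² + 36pr + 18qr - 45r + 81pr - 54r² - 4q + 10 - 18p + 12r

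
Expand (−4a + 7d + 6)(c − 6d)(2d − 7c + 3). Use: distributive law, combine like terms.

(−4a + 7d + 6)(c − 6d)(2d − 7c + 3)
= (−4ac + 24ad + 7cd − 42d^2 + 6c − 36d)(2d − 7c + 3)    [distributive law]
= −8acd + 28ac^2 − 12ac + 48ad^2 − 168acd + 72ad + 14cd^2 − 49c^2d + 21cd − 84d^3 + 294cd^2 − 126d^2 + 12cd − 42c^2 + 18c − 72d^2 + 252cd − 108d    [distributive law]
= −176acd + 28ac^2 − 12ac + 48ad^2 + 72ad + 308cd^2 − 49c^2d + 285cd − 84d^3 − 198d^2 − 42c^2 + 18c − 108d    [combine like terms]

−176acd + 28ac^2 − 12ac + 48ad^2 + 72ad + 308cd^2 − 49c^2d + 285cd − 84d^3 − 198d^2 − 42c^2 + 18c − 108d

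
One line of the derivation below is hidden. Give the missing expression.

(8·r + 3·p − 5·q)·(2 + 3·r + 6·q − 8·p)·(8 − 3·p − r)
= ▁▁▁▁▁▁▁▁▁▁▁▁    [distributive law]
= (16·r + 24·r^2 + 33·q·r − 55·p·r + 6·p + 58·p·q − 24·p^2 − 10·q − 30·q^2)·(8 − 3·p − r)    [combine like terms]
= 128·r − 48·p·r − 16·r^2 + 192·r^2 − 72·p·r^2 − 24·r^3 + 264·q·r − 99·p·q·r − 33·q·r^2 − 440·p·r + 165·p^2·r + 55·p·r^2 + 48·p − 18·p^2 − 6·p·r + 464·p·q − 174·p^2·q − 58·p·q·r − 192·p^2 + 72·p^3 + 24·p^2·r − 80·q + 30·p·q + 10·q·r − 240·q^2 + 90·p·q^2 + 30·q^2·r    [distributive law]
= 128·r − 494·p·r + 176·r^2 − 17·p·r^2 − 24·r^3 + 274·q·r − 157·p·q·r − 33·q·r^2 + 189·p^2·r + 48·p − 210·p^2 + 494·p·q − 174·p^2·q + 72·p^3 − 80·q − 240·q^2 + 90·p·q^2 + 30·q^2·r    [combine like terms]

Applying distributive law to the line above:

(16·r + 24·r^2 + 48·q·r − 64·p·r + 6·p + 9·p·r + 18·p·q − 24·p^2 − 10·q − 15·q·r − 30·q^2 + 40·p·q)·(8 − 3·p − r)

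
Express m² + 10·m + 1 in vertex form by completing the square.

(m + 5)² − 24

m² + 10·m + 1
= m² + 10·m + 25 − 25 + 1    [add and subtract 25]
= (m + 5)² − 25 + 1    [perfect-square identity]
= (m + 5)² − 24    [combine constants]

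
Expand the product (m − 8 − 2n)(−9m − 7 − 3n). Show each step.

(m − 8 − 2n)(−9m − 7 − 3n)
= −9m^2 − 7m − 3mn + 72m + 56 + 24n + 18mn + 14n + 6n^2    [distributive law]
= −9m^2 + 65m + 15mn + 56 + 38n + 6n^2    [combine like terms]

−9m^2 + 65m + 15mn + 56 + 38n + 6n^2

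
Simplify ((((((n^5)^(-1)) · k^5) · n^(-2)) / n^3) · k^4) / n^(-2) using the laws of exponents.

((((((n^5)^(-1)) · k^5) · n^(-2)) / n^3) · k^4) / n^(-2)
= ((((n^(-5) · k^5) · n^(-2)) / n^3) · k^4) / n^(-2)    [power of a power]
= k^9·n^(-8)    [quotient of powers; product of powers]

k^9·n^(-8)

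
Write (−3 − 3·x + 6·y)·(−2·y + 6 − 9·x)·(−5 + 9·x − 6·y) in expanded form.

−102·y + 564·x·y − 192·y^2 + 90 − 207·x − 54·x^2 − 594·x^2·y + 180·x·y^2 + 243·x^3 + 72·y^3

(−3 − 3·x + 6·y)·(−2·y + 6 − 9·x)·(−5 + 9·x − 6·y)
= (6·y − 18 + 27·x + 6·x·y − 18·x + 27·x^2 − 12·y^2 + 36·y − 54·x·y)·(−5 + 9·x − 6·y)    [distributive law]
= (42·y − 18 + 9·x − 48·x·y + 27·x^2 − 12·y^2)·(−5 + 9·x − 6·y)    [combine like terms]
= −210·y + 378·x·y − 252·y^2 + 90 − 162·x + 108·y − 45·x + 81·x^2 − 54·x·y + 240·x·y − 432·x^2·y + 288·x·y^2 − 135·x^2 + 243·x^3 − 162·x^2·y + 60·y^2 − 108·x·y^2 + 72·y^3    [distributive law]
= −102·y + 564·x·y − 192·y^2 + 90 − 207·x − 54·x^2 − 594·x^2·y + 180·x·y^2 + 243·x^3 + 72·y^3    [combine like terms]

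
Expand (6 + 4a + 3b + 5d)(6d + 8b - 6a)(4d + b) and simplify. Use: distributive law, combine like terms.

144d² + 228bd + 48b² - 144ad - 36ab - 24ad² + 50abd + 14ab² - 96a²d - 24a²b + 262bd² + 154b²d + 24b³ + 120d³

(6 + 4a + 3b + 5d)(6d + 8b - 6a)(4d + b)
= (36d + 48b - 36a + 24ad + 32ab - 24a² + 18bd + 24b² - 18ab + 30d² + 40bd - 30ad)(4d + b)    [distributive law]
= (36d + 48b - 36a - 6ad + 14ab - 24a² + 58bd + 24b² + 30d²)(4d + b)    [combine like terms]
= 144d² + 36bd + 192bd + 48b² - 144ad - 36ab - 24ad² - 6abd + 56abd + 14ab² - 96a²d - 24a²b + 232bd² + 58b²d + 96b²d + 24b³ + 120d³ + 30bd²    [distributive law]
= 144d² + 228bd + 48b² - 144ad - 36ab - 24ad² + 50abd + 14ab² - 96a²d - 24a²b + 262bd² + 154b²d + 24b³ + 120d³    [combine like terms]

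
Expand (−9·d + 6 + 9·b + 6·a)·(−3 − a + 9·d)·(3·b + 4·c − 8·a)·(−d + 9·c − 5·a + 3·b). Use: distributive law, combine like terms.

(−9·d + 6 + 9·b + 6·a)·(−3 − a + 9·d)·(3·b + 4·c − 8·a)·(−d + 9·c − 5·a + 3·b)
= (27·d + 9·a·d − 81·d^2 − 18 − 6·a + 54·d − 27·b − 9·a·b + 81·b·d − 18·a − 6·a^2 + 54·a·d)·(3·b + 4·c − 8·a)·(−d + 9·c − 5·a + 3·b)    [distributive law]
= (81·d + 63·a·d − 81·d^2 − 18 − 24·a − 27·b − 9·a·b + 81·b·d − 6·a^2)·(3·b + 4·c − 8·a)·(−d + 9·c − 5·a + 3·b)    [combine like terms]
= (243·b·d + 324·c·d − 648·a·d + 189·a·b·d + 252·a·c·d − 504·a^2·d − 243·b·d^2 − 324·c·d^2 + 648·a·d^2 − 54·b − 72·c + 144·a − 72·a·b − 96·a·c + 192·a^2 − 81·b^2 − 108·b·c + 216·a·b − 27·a·b^2 − 36·a·b·c + 72·a^2·b + 243·b^2·d + 324·b·c·d − 648·a·b·d − 18·a^2·b − 24·a^2·c + 48·a^3)·(−d + 9·c − 5·a + 3·b)    [distributive law]
= (243·b·d + 324·c·d − 648·a·d − 459·a·b·d + 252·a·c·d − 504·a^2·d − 243·b·d^2 − 324·c·d^2 + 648·a·d^2 − 54·b − 72·c + 144·a + 144·a·b − 96·a·c + 192·a^2 − 81·b^2 − 108·b·c − 27·a·b^2 − 36·a·b·c + 54·a^2·b + 243·b^2·d + 324·b·c·d − 24·a^2·c + 48·a^3)·(−d + 9·c − 5·a + 3·b)    [combine like terms]
= −243·b·d^2 + 2187·b·c·d − 1215·a·b·d + 729·b^2·d − 324·c·d^2 + 2916·c^2·d − 1620·a·c·d + 972·b·c·d + 648·a·d^2 − 5832·a·c·d + 3240·a^2·d − 1944·a·b·d + 459·a·b·d^2 − 4131·a·b·c·d + 2295·a^2·b·d − 1377·a·b^2·d − 252·a·c·d^2 + 2268·a·c^2·d − 1260·a^2·c·d + 756·a·b·c·d + 504·a^2·d^2 − 4536·a^2·c·d + 2520·a^3·d − 1512·a^2·b·d + 243·b·d^3 − 2187·b·c·d^2 + 1215·a·b·d^2 − 729·b^2·d^2 + 324·c·d^3 − 2916·c^2·d^2 + 1620·a·c·d^2 − 972·b·c·d^2 − 648·a·d^3 + 5832·a·c·d^2 − 3240·a^2·d^2 + 1944·a·b·d^2 + 54·b·d − 486·b·c + 270·a·b − 162·b^2 + 72·c·d − 648·c^2 + 360·a·c − 216·b·c − 144·a·d + 1296·a·c − 720·a^2 + 432·a·b − 144·a·b·d + 1296·a·b·c − 720·a^2·b + 432·a·b^2 + 96·a·c·d − 864·a·c^2 + 480·a^2·c − 288·a·b·c − 192·a^2·d + 1728·a^2·c − 960·a^3 + 576·a^2·b + 81·b^2·d − 729·b^2·c + 405·a·b^2 − 243·b^3 + 108·b·c·d − 972·b·c^2 + 540·a·b·c − 324·b^2·c + 27·a·b^2·d − 243·a·b^2·c + 135·a^2·b^2 − 81·a·b^3 + 36·a·b·c·d − 324·a·b·c^2 + 180·a^2·b·c − 108·a·b^2·c − 54·a^2·b·d + 486·a^2·b·c − 270·a^3·b + 162·a^2·b^2 − 243·b^2·d^2 + 2187·b^2·c·d − 1215·a·b^2·d + 729·b^3·d − 324·b·c·d^2 + 2916·b·c^2·d − 1620·a·b·c·d + 972·b^2·c·d + 24·a^2·c·d − 216·a^2·c^2 + 120·a^3·c − 72·a^2·b·c − 48·a^3·d + 432·a^3·c − 240·a^4 + 144·a^3·b    [distributive law]
= −243·b·d^2 + 3267·b·c·d − 3303·a·b·d + 810·b^2·d − 324·c·d^2 + 2916·c^2·d − 7356·a·c·d + 648·a·d^2 + 3048·a^2·d + 3618·a·b·d^2 − 4959·a·b·c·d + 729·a^2·b·d − 2565·a·b^2·d + 7200·a·c·d^2 + 2268·a·c^2·d − 5772·a^2·c·d − 2736·a^2·d^2 + 2472·a^3·d + 243·b·d^3 − 3483·b·c·d^2 − 972·b^2·d^2 + 324·c·d^3 − 2916·c^2·d^2 − 648·a·d^3 + 54·b·d − 702·b·c + 702·a·b − 162·b^2 + 72·c·d − 648·c^2 + 1656·a·c − 144·a·d − 720·a^2 + 1548·a·b·c − 144·a^2·b + 837·a·b^2 − 864·a·c^2 + 2208·a^2·c − 960·a^3 − 1053·b^2·c − 243·b^3 − 972·b·c^2 − 351·a·b^2·c + 297·a^2·b^2 − 81·a·b^3 − 324·a·b·c^2 + 594·a^2·b·c − 126·a^3·b + 3159·b^2·c·d + 729·b^3·d + 2916·b·c^2·d − 216·a^2·c^2 + 552·a^3·c − 240·a^4    [combine like terms]

−243·b·d^2 + 3267·b·c·d − 3303·a·b·d + 810·b^2·d − 324·c·d^2 + 2916·c^2·d − 7356·a·c·d + 648·a·d^2 + 3048·a^2·d + 3618·a·b·d^2 − 4959·a·b·c·d + 729·a^2·b·d − 2565·a·b^2·d + 7200·a·c·d^2 + 2268·a·c^2·d − 5772·a^2·c·d − 2736·a^2·d^2 + 2472·a^3·d + 243·b·d^3 − 3483·b·c·d^2 − 972·b^2·d^2 + 324·c·d^3 − 2916·c^2·d^2 − 648·a·d^3 + 54·b·d − 702·b·c + 702·a·b − 162·b^2 + 72·c·d − 648·c^2 + 1656·a·c − 144·a·d − 720·a^2 + 1548·a·b·c − 144·a^2·b + 837·a·b^2 − 864·a·c^2 + 2208·a^2·c − 960·a^3 − 1053·b^2·c − 243·b^3 − 972·b·c^2 − 351·a·b^2·c + 297·a^2·b^2 − 81·a·b^3 − 324·a·b·c^2 + 594·a^2·b·c − 126·a^3·b + 3159·b^2·c·d + 729·b^3·d + 2916·b·c^2·d − 216·a^2·c^2 + 552·a^3·c − 240·a^4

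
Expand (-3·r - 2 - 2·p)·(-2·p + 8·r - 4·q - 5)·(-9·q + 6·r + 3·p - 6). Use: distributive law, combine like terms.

(-3·r - 2 - 2·p)·(-2·p + 8·r - 4·q - 5)·(-9·q + 6·r + 3·p - 6)
= (6·p·r - 24·r^2 + 12·q·r + 15·r + 4·p - 16·r + 8·q + 10 + 4·p^2 - 16·p·r + 8·p·q + 10·p)·(-9·q + 6·r + 3·p - 6)    [distributive law]
= (-10·p·r - 24·r^2 + 12·q·r - r + 14·p + 8·q + 10 + 4·p^2 + 8·p·q)·(-9·q + 6·r + 3·p - 6)    [combine like terms]
= 90·p·q·r - 60·p·r^2 - 30·p^2·r + 60·p·r + 216·q·r^2 - 144·r^3 - 72·p·r^2 + 144·r^2 - 108·q^2·r + 72·q·r^2 + 36·p·q·r - 72·q·r + 9·q·r - 6·r^2 - 3·p·r + 6·r - 126·p·q + 84·p·r + 42·p^2 - 84·p - 72·q^2 + 48·q·r + 24·p·q - 48·q - 90·q + 60·r + 30·p - 60 - 36·p^2·q + 24·p^2·r + 12·p^3 - 24·p^2 - 72·p·q^2 + 48·p·q·r + 24·p^2·q - 48·p·q    [distributive law]
= 174·p·q·r - 132·p·r^2 - 6·p^2·r + 141·p·r + 288·q·r^2 - 144·r^3 + 138·r^2 - 108·q^2·r - 15·q·r + 66·r - 150·p·q + 18·p^2 - 54·p - 72·q^2 - 138·q - 60 - 12·p^2·q + 12·p^3 - 72·p·q^2    [combine like terms]

174·p·q·r - 132·p·r^2 - 6·p^2·r + 141·p·r + 288·q·r^2 - 144·r^3 + 138·r^2 - 108·q^2·r - 15·q·r + 66·r - 150·p·q + 18·p^2 - 54·p - 72·q^2 - 138·q - 60 - 12·p^2·q + 12·p^3 - 72·p·q^2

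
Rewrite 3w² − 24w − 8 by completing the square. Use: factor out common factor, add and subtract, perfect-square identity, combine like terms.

3(w − 4)² − 56

3w² − 24w − 8
= 3(w² − 8w) − 8    [factor out 3 from the w-terms]
= 3(w² − 8w + 16 − 16) − 8    [add and subtract 16 inside the bracket]
= 3(w − 4)² − 48 − 8    [perfect-square identity]
= 3(w − 4)² − 56    [combine constants]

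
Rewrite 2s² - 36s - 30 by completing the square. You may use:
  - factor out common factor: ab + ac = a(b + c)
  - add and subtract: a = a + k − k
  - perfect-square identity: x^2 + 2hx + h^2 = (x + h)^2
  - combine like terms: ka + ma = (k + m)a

2(s - 9)² - 192

2s² - 36s - 30
= 2(s² - 18s) - 30    [factor out 2 from the s-terms]
= 2(s² - 18s + 81 - 81) - 30    [add and subtract 81 inside the bracket]
= 2(s - 9)² - 162 - 30    [perfect-square identity]
= 2(s - 9)² - 192    [combine constants]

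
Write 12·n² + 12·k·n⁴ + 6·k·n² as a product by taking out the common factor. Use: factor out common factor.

12·n² + 12·k·n⁴ + 6·k·n²
= 6(2·n² + 2·k·n⁴ + k·n²)    [factor out 6]
= 6·n²(2 + 2·k·n² + k)    [factor out n²]

6·n²(2 + 2·k·n² + k)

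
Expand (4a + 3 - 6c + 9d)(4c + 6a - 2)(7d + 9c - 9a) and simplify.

22acd + 36ac^2 + 396a^2c - 318a^2d - 216a^3 + 232ad - 126ac - 90a^2 + 6cd + 216c^2 - 42d - 54c + 54a + 156c^2d - 216c^3 + 252cd^2 + 378ad^2 - 126d^2

(4a + 3 - 6c + 9d)(4c + 6a - 2)(7d + 9c - 9a)
= (16ac + 24a^2 - 8a + 12c + 18a - 6 - 24c^2 - 36ac + 12c + 36cd + 54ad - 18d)(7d + 9c - 9a)    [distributive law]
= (-20ac + 24a^2 + 10a + 24c - 6 - 24c^2 + 36cd + 54ad - 18d)(7d + 9c - 9a)    [combine like terms]
= -140acd - 180ac^2 + 180a^2c + 168a^2d + 216a^2c - 216a^3 + 70ad + 90ac - 90a^2 + 168cd + 216c^2 - 216ac - 42d - 54c + 54a - 168c^2d - 216c^3 + 216ac^2 + 252cd^2 + 324c^2d - 324acd + 378ad^2 + 486acd - 486a^2d - 126d^2 - 162cd + 162ad    [distributive law]
= 22acd + 36ac^2 + 396a^2c - 318a^2d - 216a^3 + 232ad - 126ac - 90a^2 + 6cd + 216c^2 - 42d - 54c + 54a + 156c^2d - 216c^3 + 252cd^2 + 378ad^2 - 126d^2    [combine like terms]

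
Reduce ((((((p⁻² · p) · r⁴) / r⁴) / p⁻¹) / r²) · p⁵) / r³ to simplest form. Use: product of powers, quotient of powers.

p⁵r⁻⁵

((((((p⁻² · p) · r⁴) / r⁴) / p⁻¹) / r²) · p⁵) / r³
= (((((p⁻¹ · r⁴) / r⁴) / p⁻¹) / r²) · p⁵) / r³    [product of powers]
= p⁵r⁻⁵    [quotient of powers; product of powers]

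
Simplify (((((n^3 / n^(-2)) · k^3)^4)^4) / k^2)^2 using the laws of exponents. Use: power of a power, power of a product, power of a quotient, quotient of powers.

(((((n^3 / n^(-2)) · k^3)^4)^4) / k^2)^2
= (((((n^3 / n^(-2)) · k^3)^4)^4)^2) / ((k^2)^2)    [power of a quotient]
= ((((n^3 / n^(-2)) · k^3)^4)^8) / ((k^2)^2)    [power of a power]
= (((n^3 / n^(-2)) · k^3)^32) / ((k^2)^2)    [power of a power]
= (((n^3 / n^(-2))^32) · ((k^3)^32)) / ((k^2)^2)    [power of a product]
= ((((n^3)^32) / ((n^(-2))^32)) · ((k^3)^32)) / ((k^2)^2)    [power of a quotient]
= ((n^96 / ((n^(-2))^32)) · ((k^3)^32)) / ((k^2)^2)    [power of a power]
= ((n^96 / n^(-64)) · ((k^3)^32)) / ((k^2)^2)    [power of a power]
= (n^160 · ((k^3)^32)) / ((k^2)^2)    [quotient of powers]
= (n^160 · k^96) / ((k^2)^2)    [power of a power]
= (n^160 · k^96) / k^4    [power of a power]
= k^92n^160    [quotient of powers]

k^92n^160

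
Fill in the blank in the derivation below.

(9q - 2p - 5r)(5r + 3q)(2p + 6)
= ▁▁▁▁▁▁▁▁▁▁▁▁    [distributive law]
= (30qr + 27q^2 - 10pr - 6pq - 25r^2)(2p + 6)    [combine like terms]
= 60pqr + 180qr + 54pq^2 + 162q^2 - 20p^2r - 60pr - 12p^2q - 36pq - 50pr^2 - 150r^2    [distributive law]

After distributive law, the bracketed line is:

(45qr + 27q^2 - 10pr - 6pq - 25r^2 - 15qr)(2p + 6)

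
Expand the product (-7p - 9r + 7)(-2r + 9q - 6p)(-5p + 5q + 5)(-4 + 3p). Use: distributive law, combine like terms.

2590p²r - 1020p³r - 4405pqr + 2235p²qr - 1850pr - 4620p²q + 1575p³q + 2205pq² - 945p²q² + 4305pq + 2100p³ - 630p⁴ - 2310p² + 630pr² - 270p²r² - 360qr² + 270pqr² - 360r² + 1620q²r - 1215pq²r + 1900qr + 280r - 1260q² - 1260q + 840p

(-7p - 9r + 7)(-2r + 9q - 6p)(-5p + 5q + 5)(-4 + 3p)
= (14pr - 63pq + 42p² + 18r² - 81qr + 54pr - 14r + 63q - 42p)(-5p + 5q + 5)(-4 + 3p)    [distributive law]
= (68pr - 63pq + 42p² + 18r² - 81qr - 14r + 63q - 42p)(-5p + 5q + 5)(-4 + 3p)    [combine like terms]
= (-340p²r + 340pqr + 340pr + 315p²q - 315pq² - 315pq - 210p³ + 210p²q + 210p² - 90pr² + 90qr² + 90r² + 405pqr - 405q²r - 405qr + 70pr - 70qr - 70r - 315pq + 315q² + 315q + 210p² - 210pq - 210p)(-4 + 3p)    [distributive law]
= (-340p²r + 745pqr + 410pr + 525p²q - 315pq² - 840pq - 210p³ + 420p² - 90pr² + 90qr² + 90r² - 405q²r - 475qr - 70r + 315q² + 315q - 210p)(-4 + 3p)    [combine like terms]
= 1360p²r - 1020p³r - 2980pqr + 2235p²qr - 1640pr + 1230p²r - 2100p²q + 1575p³q + 1260pq² - 945p²q² + 3360pq - 2520p²q + 840p³ - 630p⁴ - 1680p² + 1260p³ + 360pr² - 270p²r² - 360qr² + 270pqr² - 360r² + 270pr² + 1620q²r - 1215pq²r + 1900qr - 1425pqr + 280r - 210pr - 1260q² + 945pq² - 1260q + 945pq + 840p - 630p²    [distributive law]
= 2590p²r - 1020p³r - 4405pqr + 2235p²qr - 1850pr - 4620p²q + 1575p³q + 2205pq² - 945p²q² + 4305pq + 2100p³ - 630p⁴ - 2310p² + 630pr² - 270p²r² - 360qr² + 270pqr² - 360r² + 1620q²r - 1215pq²r + 1900qr + 280r - 1260q² - 1260q + 840p    [combine like terms]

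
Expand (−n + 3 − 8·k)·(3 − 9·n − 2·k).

(−n + 3 − 8·k)·(3 − 9·n − 2·k)
= −3·n + 9·n^2 + 2·k·n + 9 − 27·n − 6·k − 24·k + 72·k·n + 16·k^2    [distributive law]
= −30·n + 9·n^2 + 74·k·n + 9 − 30·k + 16·k^2    [combine like terms]

−30·n + 9·n^2 + 74·k·n + 9 − 30·k + 16·k^2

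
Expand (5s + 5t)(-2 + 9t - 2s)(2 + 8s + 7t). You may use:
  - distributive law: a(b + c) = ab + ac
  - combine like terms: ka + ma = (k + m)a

-20s - 100s² - 80st + 210s²t + 605st² - 80s³ - 20t + 20t² + 315t³

(5s + 5t)(-2 + 9t - 2s)(2 + 8s + 7t)
= (-10s + 45st - 10s² - 10t + 45t² - 10st)(2 + 8s + 7t)    [distributive law]
= (-10s + 35st - 10s² - 10t + 45t²)(2 + 8s + 7t)    [combine like terms]
= -20s - 80s² - 70st + 70st + 280s²t + 245st² - 20s² - 80s³ - 70s²t - 20t - 80st - 70t² + 90t² + 360st² + 315t³    [distributive law]
= -20s - 100s² - 80st + 210s²t + 605st² - 80s³ - 20t + 20t² + 315t³    [combine like terms]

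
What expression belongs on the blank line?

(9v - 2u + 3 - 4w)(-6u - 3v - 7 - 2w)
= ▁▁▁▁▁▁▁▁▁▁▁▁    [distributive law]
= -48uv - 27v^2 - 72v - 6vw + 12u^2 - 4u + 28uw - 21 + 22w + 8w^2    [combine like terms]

By distributive law:

-54uv - 27v^2 - 63v - 18vw + 12u^2 + 6uv + 14u + 4uw - 18u - 9v - 21 - 6w + 24uw + 12vw + 28w + 8w^2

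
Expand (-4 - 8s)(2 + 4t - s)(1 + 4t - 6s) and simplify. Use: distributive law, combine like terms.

-8 - 48t + 36s - 64t² + 16st + 80s² - 128st² + 224s²t - 48s³

(-4 - 8s)(2 + 4t - s)(1 + 4t - 6s)
= (-8 - 16t + 4s - 16s - 32st + 8s²)(1 + 4t - 6s)    [distributive law]
= (-8 - 16t - 12s - 32st + 8s²)(1 + 4t - 6s)    [combine like terms]
= -8 - 32t + 48s - 16t - 64t² + 96st - 12s - 48st + 72s² - 32st - 128st² + 192s²t + 8s² + 32s²t - 48s³    [distributive law]
= -8 - 48t + 36s - 64t² + 16st + 80s² - 128st² + 224s²t - 48s³    [combine like terms]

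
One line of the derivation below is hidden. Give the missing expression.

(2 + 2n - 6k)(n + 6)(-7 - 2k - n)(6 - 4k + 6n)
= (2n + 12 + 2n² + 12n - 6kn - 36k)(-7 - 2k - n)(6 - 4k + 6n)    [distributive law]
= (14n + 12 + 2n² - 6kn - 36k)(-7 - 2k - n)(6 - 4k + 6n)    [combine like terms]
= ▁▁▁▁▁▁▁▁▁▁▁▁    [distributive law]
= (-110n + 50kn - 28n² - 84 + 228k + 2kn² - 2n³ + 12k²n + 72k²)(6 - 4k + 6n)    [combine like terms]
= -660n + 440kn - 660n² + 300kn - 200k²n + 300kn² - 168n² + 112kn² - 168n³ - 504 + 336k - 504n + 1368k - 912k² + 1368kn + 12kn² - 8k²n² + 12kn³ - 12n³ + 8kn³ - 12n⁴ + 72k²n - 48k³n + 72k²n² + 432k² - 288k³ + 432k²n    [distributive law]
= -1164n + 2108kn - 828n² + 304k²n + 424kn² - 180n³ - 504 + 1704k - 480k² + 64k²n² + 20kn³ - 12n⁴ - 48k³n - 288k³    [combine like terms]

After distributive law, the bracketed line is:

(-98n - 28kn - 14n² - 84 - 24k - 12n - 14n² - 4kn² - 2n³ + 42kn + 12k²n + 6kn² + 252k + 72k² + 36kn)(6 - 4k + 6n)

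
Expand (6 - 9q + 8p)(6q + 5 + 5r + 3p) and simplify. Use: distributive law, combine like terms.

(6 - 9q + 8p)(6q + 5 + 5r + 3p)
= 36q + 30 + 30r + 18p - 54q^2 - 45q - 45qr - 27pq + 48pq + 40p + 40pr + 24p^2    [distributive law]
= -9q + 30 + 30r + 58p - 54q^2 - 45qr + 21pq + 40pr + 24p^2    [combine like terms]

-9q + 30 + 30r + 58p - 54q^2 - 45qr + 21pq + 40pr + 24p^2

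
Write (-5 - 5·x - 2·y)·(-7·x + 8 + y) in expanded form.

(-5 - 5·x - 2·y)·(-7·x + 8 + y)
= 35·x - 40 - 5·y + 35·x^2 - 40·x - 5·x·y + 14·x·y - 16·y - 2·y^2    [distributive law]
= -5·x - 40 - 21·y + 35·x^2 + 9·x·y - 2·y^2    [combine like terms]

-5·x - 40 - 21·y + 35·x^2 + 9·x·y - 2·y^2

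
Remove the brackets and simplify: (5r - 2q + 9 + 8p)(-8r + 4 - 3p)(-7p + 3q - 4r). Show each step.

(5r - 2q + 9 + 8p)(-8r + 4 - 3p)(-7p + 3q - 4r)
= (-40r^2 + 20r - 15pr + 16qr - 8q + 6pq - 72r + 36 - 27p - 64pr + 32p - 24p^2)(-7p + 3q - 4r)    [distributive law]
= (-40r^2 - 52r - 79pr + 16qr - 8q + 6pq + 36 + 5p - 24p^2)(-7p + 3q - 4r)    [combine like terms]
= 280pr^2 - 120qr^2 + 160r^3 + 364pr - 156qr + 208r^2 + 553p^2r - 237pqr + 316pr^2 - 112pqr + 48q^2r - 64qr^2 + 56pq - 24q^2 + 32qr - 42p^2q + 18pq^2 - 24pqr - 252p + 108q - 144r - 35p^2 + 15pq - 20pr + 168p^3 - 72p^2q + 96p^2r    [distributive law]
= 596pr^2 - 184qr^2 + 160r^3 + 344pr - 124qr + 208r^2 + 649p^2r - 373pqr + 48q^2r + 71pq - 24q^2 - 114p^2q + 18pq^2 - 252p + 108q - 144r - 35p^2 + 168p^3    [combine like terms]

596pr^2 - 184qr^2 + 160r^3 + 344pr - 124qr + 208r^2 + 649p^2r - 373pqr + 48q^2r + 71pq - 24q^2 - 114p^2q + 18pq^2 - 252p + 108q - 144r - 35p^2 + 168p^3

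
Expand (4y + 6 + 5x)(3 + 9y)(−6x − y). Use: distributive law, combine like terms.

−411xy − 66y^2 − 261xy^2 − 36y^3 − 108x − 18y − 90x^2 − 270x^2y

(4y + 6 + 5x)(3 + 9y)(−6x − y)
= (12y + 36y^2 + 18 + 54y + 15x + 45xy)(−6x − y)    [distributive law]
= (66y + 36y^2 + 18 + 15x + 45xy)(−6x − y)    [combine like terms]
= −396xy − 66y^2 − 216xy^2 − 36y^3 − 108x − 18y − 90x^2 − 15xy − 270x^2y − 45xy^2    [distributive law]
= −411xy − 66y^2 − 261xy^2 − 36y^3 − 108x − 18y − 90x^2 − 270x^2y    [combine like terms]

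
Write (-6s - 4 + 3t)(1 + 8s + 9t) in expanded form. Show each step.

(-6s - 4 + 3t)(1 + 8s + 9t)
= -6s - 48s² - 54st - 4 - 32s - 36t + 3t + 24st + 27t²    [distributive law]
= -38s - 48s² - 30st - 4 - 33t + 27t²    [combine like terms]

-38s - 48s² - 30st - 4 - 33t + 27t²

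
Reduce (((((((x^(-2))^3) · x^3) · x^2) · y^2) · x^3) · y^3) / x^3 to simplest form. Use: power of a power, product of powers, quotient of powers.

(((((((x^(-2))^3) · x^3) · x^2) · y^2) · x^3) · y^3) / x^3
= (((((x^(-6) · x^3) · x^2) · y^2) · x^3) · y^3) / x^3    [power of a power]
= ((((x^(-3) · x^2) · y^2) · x^3) · y^3) / x^3    [product of powers]
= (((x^(-1) · y^2) · x^3) · y^3) / x^3    [product of powers]
= x^(-1)y^5    [quotient of powers; product of powers]

x^(-1)y^5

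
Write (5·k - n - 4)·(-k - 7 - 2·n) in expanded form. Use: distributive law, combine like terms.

(5·k - n - 4)·(-k - 7 - 2·n)
= -5·k² - 35·k - 10·k·n + k·n + 7·n + 2·n² + 4·k + 28 + 8·n    [distributive law]
= -5·k² - 31·k - 9·k·n + 15·n + 2·n² + 28    [combine like terms]

-5·k² - 31·k - 9·k·n + 15·n + 2·n² + 28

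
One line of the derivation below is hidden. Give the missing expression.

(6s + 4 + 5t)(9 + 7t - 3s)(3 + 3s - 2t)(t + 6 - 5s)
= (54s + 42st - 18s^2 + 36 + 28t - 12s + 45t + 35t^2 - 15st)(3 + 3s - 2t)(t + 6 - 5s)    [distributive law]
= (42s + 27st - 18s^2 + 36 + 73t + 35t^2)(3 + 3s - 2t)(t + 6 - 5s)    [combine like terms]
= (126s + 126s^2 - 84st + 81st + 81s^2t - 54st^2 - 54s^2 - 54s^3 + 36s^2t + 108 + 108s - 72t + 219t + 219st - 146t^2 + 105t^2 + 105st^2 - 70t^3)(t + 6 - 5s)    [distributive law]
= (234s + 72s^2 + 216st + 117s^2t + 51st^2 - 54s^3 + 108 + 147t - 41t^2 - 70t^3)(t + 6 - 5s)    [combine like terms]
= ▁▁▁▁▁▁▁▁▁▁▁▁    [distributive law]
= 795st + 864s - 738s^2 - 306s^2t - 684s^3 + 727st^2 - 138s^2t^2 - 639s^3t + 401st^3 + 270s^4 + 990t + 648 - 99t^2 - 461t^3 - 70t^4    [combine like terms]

After distributive law, the bracketed line is:

234st + 1404s - 1170s^2 + 72s^2t + 432s^2 - 360s^3 + 216st^2 + 1296st - 1080s^2t + 117s^2t^2 + 702s^2t - 585s^3t + 51st^3 + 306st^2 - 255s^2t^2 - 54s^3t - 324s^3 + 270s^4 + 108t + 648 - 540s + 147t^2 + 882t - 735st - 41t^3 - 246t^2 + 205st^2 - 70t^4 - 420t^3 + 350st^3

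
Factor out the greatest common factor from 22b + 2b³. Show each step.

2b(11 + b²)

22b + 2b³
= 2(11b + b³)    [factor out 2]
= 2b(11 + b²)    [factor out b]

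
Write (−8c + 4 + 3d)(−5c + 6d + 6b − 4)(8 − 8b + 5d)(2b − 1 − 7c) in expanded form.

4320bc² − 992c² − 2240c³ − 3328b²c² + 2240bc³ − 1448bc²d + 2908c²d − 1400c³d − 2328bcd + 332cd + 1536b²cd − 252bcd² − 1113cd² + 2205c²d² − 1568bc + 768b³c + 800c − 136bd − 16d + 480b²d + 462bd² − 204d² + 832b² − 576b − 384b³ + 128 − 108b²d² + 180bd³ − 90d³ − 630cd³ − 288b³d

(−8c + 4 + 3d)(−5c + 6d + 6b − 4)(8 − 8b + 5d)(2b − 1 − 7c)
= (40c² − 48cd − 48bc + 32c − 20c + 24d + 24b − 16 − 15cd + 18d² + 18bd − 12d)(8 − 8b + 5d)(2b − 1 − 7c)    [distributive law]
= (40c² − 63cd − 48bc + 12c + 12d + 24b − 16 + 18d² + 18bd)(8 − 8b + 5d)(2b − 1 − 7c)    [combine like terms]
= (320c² − 320bc² + 200c²d − 504cd + 504bcd − 315cd² − 384bc + 384b²c − 240bcd + 96c − 96bc + 60cd + 96d − 96bd + 60d² + 192b − 192b² + 120bd − 128 + 128b − 80d + 144d² − 144bd² + 90d³ + 144bd − 144b²d + 90bd²)(2b − 1 − 7c)    [distributive law]
= (320c² − 320bc² + 200c²d − 444cd + 264bcd − 315cd² − 480bc + 384b²c + 96c + 16d + 168bd + 204d² + 320b − 192b² − 128 − 54bd² + 90d³ − 144b²d)(2b − 1 − 7c)    [combine like terms]
= 640bc² − 320c² − 2240c³ − 640b²c² + 320bc² + 2240bc³ + 400bc²d − 200c²d − 1400c³d − 888bcd + 444cd + 3108c²d + 528b²cd − 264bcd − 1848bc²d − 630bcd² + 315cd² + 2205c²d² − 960b²c + 480bc + 3360bc² + 768b³c − 384b²c − 2688b²c² + 192bc − 96c − 672c² + 32bd − 16d − 112cd + 336b²d − 168bd − 1176bcd + 408bd² − 204d² − 1428cd² + 640b² − 320b − 2240bc − 384b³ + 192b² + 1344b²c − 256b + 128 + 896c − 108b²d² + 54bd² + 378bcd² + 180bd³ − 90d³ − 630cd³ − 288b³d + 144b²d + 1008b²cd    [distributive law]
= 4320bc² − 992c² − 2240c³ − 3328b²c² + 2240bc³ − 1448bc²d + 2908c²d − 1400c³d − 2328bcd + 332cd + 1536b²cd − 252bcd² − 1113cd² + 2205c²d² − 1568bc + 768b³c + 800c − 136bd − 16d + 480b²d + 462bd² − 204d² + 832b² − 576b − 384b³ + 128 − 108b²d² + 180bd³ − 90d³ − 630cd³ − 288b³d    [combine like terms]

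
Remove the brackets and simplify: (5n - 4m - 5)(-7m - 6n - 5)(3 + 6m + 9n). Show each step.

492mn + 186m^2n - 279mn^2 - 45n^2 - 270n^3 + 240n + 414m^2 + 168m^3 + 315m + 75

(5n - 4m - 5)(-7m - 6n - 5)(3 + 6m + 9n)
= (-35mn - 30n^2 - 25n + 28m^2 + 24mn + 20m + 35m + 30n + 25)(3 + 6m + 9n)    [distributive law]
= (-11mn - 30n^2 + 5n + 28m^2 + 55m + 25)(3 + 6m + 9n)    [combine like terms]
= -33mn - 66m^2n - 99mn^2 - 90n^2 - 180mn^2 - 270n^3 + 15n + 30mn + 45n^2 + 84m^2 + 168m^3 + 252m^2n + 165m + 330m^2 + 495mn + 75 + 150m + 225n    [distributive law]
= 492mn + 186m^2n - 279mn^2 - 45n^2 - 270n^3 + 240n + 414m^2 + 168m^3 + 315m + 75    [combine like terms]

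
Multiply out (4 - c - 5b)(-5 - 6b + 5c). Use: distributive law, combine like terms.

-20 + b + 25c - 19bc - 5c² + 30b²

(4 - c - 5b)(-5 - 6b + 5c)
= -20 - 24b + 20c + 5c + 6bc - 5c² + 25b + 30b² - 25bc    [distributive law]
= -20 + b + 25c - 19bc - 5c² + 30b²    [combine like terms]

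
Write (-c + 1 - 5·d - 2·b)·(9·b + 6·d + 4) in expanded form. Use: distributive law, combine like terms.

(-c + 1 - 5·d - 2·b)·(9·b + 6·d + 4)
= -9·b·c - 6·c·d - 4·c + 9·b + 6·d + 4 - 45·b·d - 30·d^2 - 20·d - 18·b^2 - 12·b·d - 8·b    [distributive law]
= -9·b·c - 6·c·d - 4·c + b - 14·d + 4 - 57·b·d - 30·d^2 - 18·b^2    [combine like terms]

-9·b·c - 6·c·d - 4·c + b - 14·d + 4 - 57·b·d - 30·d^2 - 18·b^2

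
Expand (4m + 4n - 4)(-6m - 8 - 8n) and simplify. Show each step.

(4m + 4n - 4)(-6m - 8 - 8n)
= -24m^2 - 32m - 32mn - 24mn - 32n - 32n^2 + 24m + 32 + 32n    [distributive law]
= -24m^2 - 8m - 56mn - 32n^2 + 32    [combine like terms]

-24m^2 - 8m - 56mn - 32n^2 + 32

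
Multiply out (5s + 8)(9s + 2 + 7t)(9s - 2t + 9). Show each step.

(5s + 8)(9s + 2 + 7t)(9s - 2t + 9)
= (45s² + 10s + 35st + 72s + 16 + 56t)(9s - 2t + 9)    [distributive law]
= (45s² + 82s + 35st + 16 + 56t)(9s - 2t + 9)    [combine like terms]
= 405s³ - 90s²t + 405s² + 738s² - 164st + 738s + 315s²t - 70st² + 315st + 144s - 32t + 144 + 504st - 112t² + 504t    [distributive law]
= 405s³ + 225s²t + 1143s² + 655st + 882s - 70st² + 472t + 144 - 112t²    [combine like terms]

405s³ + 225s²t + 1143s² + 655st + 882s - 70st² + 472t + 144 - 112t²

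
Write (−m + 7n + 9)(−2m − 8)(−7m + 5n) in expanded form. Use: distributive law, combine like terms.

(−m + 7n + 9)(−2m − 8)(−7m + 5n)
= (2m^2 + 8m − 14mn − 56n − 18m − 72)(−7m + 5n)    [distributive law]
= (2m^2 − 10m − 14mn − 56n − 72)(−7m + 5n)    [combine like terms]
= −14m^3 + 10m^2n + 70m^2 − 50mn + 98m^2n − 70mn^2 + 392mn − 280n^2 + 504m − 360n    [distributive law]
= −14m^3 + 108m^2n + 70m^2 + 342mn − 70mn^2 − 280n^2 + 504m − 360n    [combine like terms]

−14m^3 + 108m^2n + 70m^2 + 342mn − 70mn^2 − 280n^2 + 504m − 360n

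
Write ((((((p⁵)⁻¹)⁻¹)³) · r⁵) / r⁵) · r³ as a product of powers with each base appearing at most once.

p¹⁵r³

((((((p⁵)⁻¹)⁻¹)³) · r⁵) / r⁵) · r³
= (((((p⁵)⁻¹)⁻³) · r⁵) / r⁵) · r³    [power of a power]
= ((((p⁵)³) · r⁵) / r⁵) · r³    [power of a power]
= ((p¹⁵ · r⁵) / r⁵) · r³    [power of a power]
= p¹⁵r³    [quotient of powers; product of powers]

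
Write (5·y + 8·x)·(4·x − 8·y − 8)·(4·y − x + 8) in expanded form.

(5·y + 8·x)·(4·x − 8·y − 8)·(4·y − x + 8)
= (20·x·y − 40·y^2 − 40·y + 32·x^2 − 64·x·y − 64·x)·(4·y − x + 8)    [distributive law]
= (−44·x·y − 40·y^2 − 40·y + 32·x^2 − 64·x)·(4·y − x + 8)    [combine like terms]
= −176·x·y^2 + 44·x^2·y − 352·x·y − 160·y^3 + 40·x·y^2 − 320·y^2 − 160·y^2 + 40·x·y − 320·y + 128·x^2·y − 32·x^3 + 256·x^2 − 256·x·y + 64·x^2 − 512·x    [distributive law]
= −136·x·y^2 + 172·x^2·y − 568·x·y − 160·y^3 − 480·y^2 − 320·y − 32·x^3 + 320·x^2 − 512·x    [combine like terms]

−136·x·y^2 + 172·x^2·y − 568·x·y − 160·y^3 − 480·y^2 − 320·y − 32·x^3 + 320·x^2 − 512·x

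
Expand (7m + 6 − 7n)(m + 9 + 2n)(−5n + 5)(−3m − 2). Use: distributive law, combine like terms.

(7m + 6 − 7n)(m + 9 + 2n)(−5n + 5)(−3m − 2)
= (7m^2 + 63m + 14mn + 6m + 54 + 12n − 7mn − 63n − 14n^2)(−5n + 5)(−3m − 2)    [distributive law]
= (7m^2 + 69m + 7mn + 54 − 51n − 14n^2)(−5n + 5)(−3m − 2)    [combine like terms]
= (−35m^2n + 35m^2 − 345mn + 345m − 35mn^2 + 35mn − 270n + 270 + 255n^2 − 255n + 70n^3 − 70n^2)(−3m − 2)    [distributive law]
= (−35m^2n + 35m^2 − 310mn + 345m − 35mn^2 − 525n + 270 + 185n^2 + 70n^3)(−3m − 2)    [combine like terms]
= 105m^3n + 70m^2n − 105m^3 − 70m^2 + 930m^2n + 620mn − 1035m^2 − 690m + 105m^2n^2 + 70mn^2 + 1575mn + 1050n − 810m − 540 − 555mn^2 − 370n^2 − 210mn^3 − 140n^3    [distributive law]
= 105m^3n + 1000m^2n − 105m^3 − 1105m^2 + 2195mn − 1500m + 105m^2n^2 − 485mn^2 + 1050n − 540 − 370n^2 − 210mn^3 − 140n^3    [combine like terms]

105m^3n + 1000m^2n − 105m^3 − 1105m^2 + 2195mn − 1500m + 105m^2n^2 − 485mn^2 + 1050n − 540 − 370n^2 − 210mn^3 − 140n^3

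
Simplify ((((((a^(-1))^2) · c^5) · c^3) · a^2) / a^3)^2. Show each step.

a^(-6)c^16

((((((a^(-1))^2) · c^5) · c^3) · a^2) / a^3)^2
= ((((((a^(-1))^2) · c^5) · c^3) · a^2)^2) / ((a^3)^2)    [power of a quotient]
= ((((((a^(-1))^2) · c^5) · c^3)^2) · ((a^2)^2)) / ((a^3)^2)    [power of a product]
= ((((((a^(-1))^2) · c^5)^2) · ((c^3)^2)) · ((a^2)^2)) / ((a^3)^2)    [power of a product]
= ((((((a^(-1))^2)^2) · ((c^5)^2)) · ((c^3)^2)) · ((a^2)^2)) / ((a^3)^2)    [power of a product]
= (((((a^(-1))^4) · ((c^5)^2)) · ((c^3)^2)) · ((a^2)^2)) / ((a^3)^2)    [power of a power]
= (((a^(-4) · ((c^5)^2)) · ((c^3)^2)) · ((a^2)^2)) / ((a^3)^2)    [power of a power]
= (((a^(-4) · c^10) · ((c^3)^2)) · ((a^2)^2)) / ((a^3)^2)    [power of a power]
= (((a^(-4) · c^10) · c^6) · ((a^2)^2)) / ((a^3)^2)    [power of a power]
= (((a^(-4) · c^10) · c^6) · a^4) / ((a^3)^2)    [power of a power]
= (((a^(-4) · c^10) · c^6) · a^4) / a^6    [power of a power]
= a^(-6)c^16    [quotient of powers; product of powers]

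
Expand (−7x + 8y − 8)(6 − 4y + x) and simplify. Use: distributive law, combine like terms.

(−7x + 8y − 8)(6 − 4y + x)
= −42x + 28xy − 7x^2 + 48y − 32y^2 + 8xy − 48 + 32y − 8x    [distributive law]
= −50x + 36xy − 7x^2 + 80y − 32y^2 − 48    [combine like terms]

−50x + 36xy − 7x^2 + 80y − 32y^2 − 48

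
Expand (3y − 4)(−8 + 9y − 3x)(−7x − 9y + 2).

294xy + 594y² − 408y − 108xy² − 243y³ + 63x²y − 200x + 64 − 84x²

(3y − 4)(−8 + 9y − 3x)(−7x − 9y + 2)
= (−24y + 27y² − 9xy + 32 − 36y + 12x)(−7x − 9y + 2)    [distributive law]
= (−60y + 27y² − 9xy + 32 + 12x)(−7x − 9y + 2)    [combine like terms]
= 420xy + 540y² − 120y − 189xy² − 243y³ + 54y² + 63x²y + 81xy² − 18xy − 224x − 288y + 64 − 84x² − 108xy + 24x    [distributive law]
= 294xy + 594y² − 408y − 108xy² − 243y³ + 63x²y − 200x + 64 − 84x²    [combine like terms]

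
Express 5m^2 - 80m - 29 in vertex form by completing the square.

5m^2 - 80m - 29
= 5(m^2 - 16m) - 29    [factor out 5 from the m-terms]
= 5(m^2 - 16m + 64 - 64) - 29    [add and subtract 64 inside the bracket]
= 5(m - 8)^2 - 320 - 29    [perfect-square identity]
= 5(m - 8)^2 - 349    [combine constants]

5(m - 8)^2 - 349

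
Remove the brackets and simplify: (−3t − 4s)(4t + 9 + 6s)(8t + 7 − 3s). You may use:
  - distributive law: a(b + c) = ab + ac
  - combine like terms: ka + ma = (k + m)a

(−3t − 4s)(4t + 9 + 6s)(8t + 7 − 3s)
= (−12t² − 27t − 18st − 16st − 36s − 24s²)(8t + 7 − 3s)    [distributive law]
= (−12t² − 27t − 34st − 36s − 24s²)(8t + 7 − 3s)    [combine like terms]
= −96t³ − 84t² + 36st² − 216t² − 189t + 81st − 272st² − 238st + 102s²t − 288st − 252s + 108s² − 192s²t − 168s² + 72s³    [distributive law]
= −96t³ − 300t² − 236st² − 189t − 445st − 90s²t − 252s − 60s² + 72s³    [combine like terms]

−96t³ − 300t² − 236st² − 189t − 445st − 90s²t − 252s − 60s² + 72s³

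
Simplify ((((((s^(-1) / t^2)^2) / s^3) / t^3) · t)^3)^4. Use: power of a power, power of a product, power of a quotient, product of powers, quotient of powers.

((((((s^(-1) / t^2)^2) / s^3) / t^3) · t)^3)^4
= (((((s^(-1) / t^2)^2) / s^3) / t^3) · t)^12    [power of a power]
= (((((s^(-1) / t^2)^2) / s^3) / t^3)^12) · (t^12)    [power of a product]
= (((((s^(-1) / t^2)^2) / s^3)^12) / ((t^3)^12)) · (t^12)    [power of a quotient]
= (((((s^(-1) / t^2)^2)^12) / ((s^3)^12)) / ((t^3)^12)) · (t^12)    [power of a quotient]
= ((((s^(-1) / t^2)^24) / ((s^3)^12)) / ((t^3)^12)) · (t^12)    [power of a power]
= (((((s^(-1))^24) / ((t^2)^24)) / ((s^3)^12)) / ((t^3)^12)) · (t^12)    [power of a quotient]
= (((s^(-24) / ((t^2)^24)) / ((s^3)^12)) / ((t^3)^12)) · (t^12)    [power of a power]
= (((s^(-24) / t^48) / ((s^3)^12)) / ((t^3)^12)) · (t^12)    [power of a power]
= (((s^(-24) / t^48) / s^36) / ((t^3)^12)) · (t^12)    [power of a power]
= (((s^(-24) / t^48) / s^36) / t^36) · (t^12)    [power of a power]
= s^(-60)·t^(-72)    [quotient of powers; product of powers]

s^(-60)·t^(-72)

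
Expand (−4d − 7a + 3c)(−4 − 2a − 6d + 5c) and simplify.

16d + 50ad + 24d^2 − 38cd + 28a + 14a^2 − 41ac − 12c + 15c^2

(−4d − 7a + 3c)(−4 − 2a − 6d + 5c)
= 16d + 8ad + 24d^2 − 20cd + 28a + 14a^2 + 42ad − 35ac − 12c − 6ac − 18cd + 15c^2    [distributive law]
= 16d + 50ad + 24d^2 − 38cd + 28a + 14a^2 − 41ac − 12c + 15c^2    [combine like terms]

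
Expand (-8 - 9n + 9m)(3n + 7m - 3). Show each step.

(-8 - 9n + 9m)(3n + 7m - 3)
= -24n - 56m + 24 - 27n^2 - 63mn + 27n + 27mn + 63m^2 - 27m    [distributive law]
= 3n - 83m + 24 - 27n^2 - 36mn + 63m^2    [combine like terms]

3n - 83m + 24 - 27n^2 - 36mn + 63m^2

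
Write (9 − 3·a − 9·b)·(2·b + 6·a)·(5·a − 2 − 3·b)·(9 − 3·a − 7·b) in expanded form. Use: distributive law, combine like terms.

1296·a·b − 4500·a²·b + 528·a·b² − 324·b + 90·b² + 612·b³ + 3078·a² − 1728·a³ − 972·a + 1368·a³·b + 1452·a²·b² − 792·a·b³ + 270·a⁴ − 378·b⁴

(9 − 3·a − 9·b)·(2·b + 6·a)·(5·a − 2 − 3·b)·(9 − 3·a − 7·b)
= (18·b + 54·a − 6·a·b − 18·a² − 18·b² − 54·a·b)·(5·a − 2 − 3·b)·(9 − 3·a − 7·b)    [distributive law]
= (18·b + 54·a − 60·a·b − 18·a² − 18·b²)·(5·a − 2 − 3·b)·(9 − 3·a − 7·b)    [combine like terms]
= (90·a·b − 36·b − 54·b² + 270·a² − 108·a − 162·a·b − 300·a²·b + 120·a·b + 180·a·b² − 90·a³ + 36·a² + 54·a²·b − 90·a·b² + 36·b² + 54·b³)·(9 − 3·a − 7·b)    [distributive law]
= (48·a·b − 36·b − 18·b² + 306·a² − 108·a − 246·a²·b + 90·a·b² − 90·a³ + 54·b³)·(9 − 3·a − 7·b)    [combine like terms]
= 432·a·b − 144·a²·b − 336·a·b² − 324·b + 108·a·b + 252·b² − 162·b² + 54·a·b² + 126·b³ + 2754·a² − 918·a³ − 2142·a²·b − 972·a + 324·a² + 756·a·b − 2214·a²·b + 738·a³·b + 1722·a²·b² + 810·a·b² − 270·a²·b² − 630·a·b³ − 810·a³ + 270·a⁴ + 630·a³·b + 486·b³ − 162·a·b³ − 378·b⁴    [distributive law]
= 1296·a·b − 4500·a²·b + 528·a·b² − 324·b + 90·b² + 612·b³ + 3078·a² − 1728·a³ − 972·a + 1368·a³·b + 1452·a²·b² − 792·a·b³ + 270·a⁴ − 378·b⁴    [combine like terms]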